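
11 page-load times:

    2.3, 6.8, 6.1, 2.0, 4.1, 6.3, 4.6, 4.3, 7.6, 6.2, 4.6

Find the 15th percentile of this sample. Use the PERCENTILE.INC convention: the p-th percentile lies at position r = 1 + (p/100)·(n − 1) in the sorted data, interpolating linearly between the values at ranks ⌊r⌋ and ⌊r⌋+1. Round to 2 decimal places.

Sorted: 2.0, 2.3, 4.1, 4.3, 4.6, 4.6, 6.1, 6.2, 6.3, 6.8, 7.6.
n = 11.
r = 1 + (15/100)·(11 − 1) = 1 + 1.5 = 2.5.
Rank 2 is 2.3 and rank 3 is 4.1.
Interpolate: 2.3 + 0.5·(4.1 − 2.3) = 2.3 + 0.5·1.8 = 3.2.

3.20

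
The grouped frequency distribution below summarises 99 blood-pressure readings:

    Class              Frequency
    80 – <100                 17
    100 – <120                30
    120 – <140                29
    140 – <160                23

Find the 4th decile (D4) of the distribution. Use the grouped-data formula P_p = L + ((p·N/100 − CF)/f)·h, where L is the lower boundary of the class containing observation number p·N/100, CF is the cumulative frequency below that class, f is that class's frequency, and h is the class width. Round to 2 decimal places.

N = 99; target position k = 40/100 · 99 = 39.6.
Cumulative frequencies: 17, 47, 76, 99.
Observation 39.6 falls in the class 100 – <120.
L = 100, CF = 17, f = 30, h = 20.
P40 = 100 + ((39.6 − 17)/30)·20 = 100 + 15.0667 = 115.067.

115.07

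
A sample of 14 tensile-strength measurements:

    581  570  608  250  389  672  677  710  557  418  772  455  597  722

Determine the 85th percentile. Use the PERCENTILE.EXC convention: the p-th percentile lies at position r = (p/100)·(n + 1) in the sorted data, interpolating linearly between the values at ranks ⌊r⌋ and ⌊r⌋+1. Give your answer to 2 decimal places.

Sorted: 250, 389, 418, 455, 557, 570, 581, 597, 608, 672, 677, 710, 722, 772.
n = 14.
r = (85/100)·(14 + 1) = 12.75.
Rank 12 is 710 and rank 13 is 722.
Interpolate: 710 + 0.75·(722 − 710) = 710 + 0.75·12 = 719.

719.00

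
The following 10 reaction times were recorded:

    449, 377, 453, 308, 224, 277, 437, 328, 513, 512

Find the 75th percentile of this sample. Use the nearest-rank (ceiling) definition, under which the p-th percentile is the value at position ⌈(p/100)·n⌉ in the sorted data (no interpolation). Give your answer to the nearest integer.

Sorted: 224, 277, 308, 328, 377, 437, 449, 453, 512, 513.
n = 10.
Position = ⌈75/100 · 10⌉ = ⌈7.5⌉ = 8.
The value at rank 8 is 453.

453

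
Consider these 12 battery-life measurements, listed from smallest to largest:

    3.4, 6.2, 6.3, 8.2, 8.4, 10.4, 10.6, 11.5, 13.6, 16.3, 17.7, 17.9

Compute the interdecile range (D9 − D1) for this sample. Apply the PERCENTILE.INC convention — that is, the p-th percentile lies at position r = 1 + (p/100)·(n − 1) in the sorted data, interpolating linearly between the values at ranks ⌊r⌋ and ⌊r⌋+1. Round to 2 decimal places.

11.35

n = 12.
P10: r = 2.1; ranks 2–3 are 6.2, 6.3; interpolating gives 6.21.
P90: r = 10.9; ranks 10–11 are 16.3, 17.7; interpolating gives 17.56.
Difference: 17.56 − 6.21 = 11.35.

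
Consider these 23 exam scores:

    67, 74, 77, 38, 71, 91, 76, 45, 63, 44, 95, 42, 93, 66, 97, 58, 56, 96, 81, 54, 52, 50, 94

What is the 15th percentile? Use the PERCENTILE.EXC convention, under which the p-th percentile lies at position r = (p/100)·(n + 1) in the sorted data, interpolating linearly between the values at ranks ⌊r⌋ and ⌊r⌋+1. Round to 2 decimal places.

Sorted: 38, 42, 44, 45, 50, 52, 54, 56, 58, 63, 66, 67, 71, 74, 76, 77, 81, 91, 93, 94, 95, 96, 97.
n = 23.
r = (15/100)·(23 + 1) = 3.6.
Rank 3 is 44 and rank 4 is 45.
Interpolate: 44 + 0.6·(45 − 44) = 44 + 0.6·1 = 44.6.

44.60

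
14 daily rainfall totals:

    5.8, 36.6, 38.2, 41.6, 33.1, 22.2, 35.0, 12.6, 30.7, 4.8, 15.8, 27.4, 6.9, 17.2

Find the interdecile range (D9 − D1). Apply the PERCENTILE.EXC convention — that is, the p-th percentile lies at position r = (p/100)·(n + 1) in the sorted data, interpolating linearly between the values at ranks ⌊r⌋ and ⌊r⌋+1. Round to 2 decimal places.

34.60

Sorted: 4.8, 5.8, 6.9, 12.6, 15.8, 17.2, 22.2, 27.4, 30.7, 33.1, 35.0, 36.6, 38.2, 41.6.
n = 14.
P10: r = 1.5; ranks 1–2 are 4.8, 5.8; interpolating gives 5.3.
P90: r = 13.5; ranks 13–14 are 38.2, 41.6; interpolating gives 39.9.
Difference: 39.9 − 5.3 = 34.6.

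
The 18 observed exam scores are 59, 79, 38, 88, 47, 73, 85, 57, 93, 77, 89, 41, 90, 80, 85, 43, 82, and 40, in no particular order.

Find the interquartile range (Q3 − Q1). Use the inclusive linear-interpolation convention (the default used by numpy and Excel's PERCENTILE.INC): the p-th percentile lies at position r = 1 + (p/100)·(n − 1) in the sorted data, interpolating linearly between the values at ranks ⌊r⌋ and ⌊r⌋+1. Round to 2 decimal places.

35.50

Sorted: 38, 40, 41, 43, 47, 57, 59, 73, 77, 79, 80, 82, 85, 85, 88, 89, 90, 93.
n = 18.
P25: r = 5.25; ranks 5–6 are 47, 57; interpolating gives 49.5.
P75: r = 13.75; ranks 13–14 are 85, 85; interpolating gives 85.
Difference: 85 − 49.5 = 35.5.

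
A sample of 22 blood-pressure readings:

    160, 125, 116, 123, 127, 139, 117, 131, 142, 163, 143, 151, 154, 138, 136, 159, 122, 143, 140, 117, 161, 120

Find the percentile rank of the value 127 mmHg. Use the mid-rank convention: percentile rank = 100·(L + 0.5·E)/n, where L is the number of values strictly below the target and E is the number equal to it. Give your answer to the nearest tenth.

34.1

Sorted: 116, 117, 117, 120, 122, 123, 125, 127, 131, 136, 138, 139, 140, 142, 143, 143, 151, 154, 159, 160, 161, 163.
Count below 127: L = 7; count equal: E = 1; n = 22.
Percentile rank = 100·(7 + 0.5·1)/22 = 100·7.5/22 = 34.09.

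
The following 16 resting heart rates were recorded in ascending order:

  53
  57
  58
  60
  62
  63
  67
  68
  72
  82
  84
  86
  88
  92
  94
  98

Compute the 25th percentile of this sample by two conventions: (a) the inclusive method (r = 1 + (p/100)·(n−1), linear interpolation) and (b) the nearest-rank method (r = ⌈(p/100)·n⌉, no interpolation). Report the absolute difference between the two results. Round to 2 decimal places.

1.50

n = 16.
(a) r = 4.75; between ranks 4 (60) and 5 (62): 61.5.
(b) the nearest-rank method: rank 4 → 60.
|61.5 − 60| = 1.5.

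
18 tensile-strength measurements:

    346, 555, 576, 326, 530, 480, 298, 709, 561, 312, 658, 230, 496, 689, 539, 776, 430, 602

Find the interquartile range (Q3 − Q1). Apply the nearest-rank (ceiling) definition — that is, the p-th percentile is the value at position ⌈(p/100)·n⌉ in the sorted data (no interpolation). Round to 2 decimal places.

256.00

Sorted: 230, 298, 312, 326, 346, 430, 480, 496, 530, 539, 555, 561, 576, 602, 658, 689, 709, 776.
n = 18.
P25: rank ⌈25/100·18⌉ = 5 → 346.
P75: rank ⌈75/100·18⌉ = 14 → 602.
Difference: 602 − 346 = 256.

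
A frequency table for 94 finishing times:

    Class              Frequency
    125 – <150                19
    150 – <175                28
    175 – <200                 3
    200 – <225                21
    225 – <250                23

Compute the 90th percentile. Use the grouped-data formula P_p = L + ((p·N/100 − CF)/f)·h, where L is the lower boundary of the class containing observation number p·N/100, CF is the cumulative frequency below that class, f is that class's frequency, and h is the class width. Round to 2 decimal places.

N = 94; target position k = 90/100 · 94 = 84.6.
Cumulative frequencies: 19, 47, 50, 71, 94.
Observation 84.6 falls in the class 225 – <250.
L = 225, CF = 71, f = 23, h = 25.
P90 = 225 + ((84.6 − 71)/23)·25 = 225 + 14.7826 = 239.783.

239.78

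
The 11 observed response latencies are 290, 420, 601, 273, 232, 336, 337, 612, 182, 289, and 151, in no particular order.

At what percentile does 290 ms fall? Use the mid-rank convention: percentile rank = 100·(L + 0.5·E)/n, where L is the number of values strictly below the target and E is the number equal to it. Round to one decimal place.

Sorted: 151, 182, 232, 273, 289, 290, 336, 337, 420, 601, 612.
Count below 290: L = 5; count equal: E = 1; n = 11.
Percentile rank = 100·(5 + 0.5·1)/11 = 100·5.5/11 = 50.

50.0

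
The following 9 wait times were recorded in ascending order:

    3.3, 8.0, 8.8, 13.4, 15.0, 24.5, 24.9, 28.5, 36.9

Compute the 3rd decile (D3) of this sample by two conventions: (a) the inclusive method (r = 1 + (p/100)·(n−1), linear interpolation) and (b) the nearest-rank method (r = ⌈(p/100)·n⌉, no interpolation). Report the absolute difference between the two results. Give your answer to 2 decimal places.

1.84

n = 9.
(a) r = 3.4; between ranks 3 (8.8) and 4 (13.4): 10.64.
(b) the nearest-rank method: rank 3 → 8.8.
|10.64 − 8.8| = 1.84.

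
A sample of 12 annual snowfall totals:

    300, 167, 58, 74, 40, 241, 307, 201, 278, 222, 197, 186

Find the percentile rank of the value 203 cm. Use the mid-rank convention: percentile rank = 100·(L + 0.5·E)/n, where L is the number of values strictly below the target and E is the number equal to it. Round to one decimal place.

Sorted: 40, 58, 74, 167, 186, 197, 201, 222, 241, 278, 300, 307.
Count below 203: L = 7; count equal: E = 0; n = 12.
Percentile rank = 100·(7 + 0.5·0)/12 = 100·7/12 = 58.33.

58.3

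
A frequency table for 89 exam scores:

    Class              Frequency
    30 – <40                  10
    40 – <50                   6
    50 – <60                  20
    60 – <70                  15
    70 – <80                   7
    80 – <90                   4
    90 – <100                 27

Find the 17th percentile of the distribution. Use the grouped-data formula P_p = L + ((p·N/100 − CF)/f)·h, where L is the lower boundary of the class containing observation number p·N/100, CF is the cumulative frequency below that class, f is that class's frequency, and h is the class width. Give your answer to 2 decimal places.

48.55

N = 89; target position k = 17/100 · 89 = 15.13.
Cumulative frequencies: 10, 16, 36, 51, 58, 62, 89.
Observation 15.13 falls in the class 40 – <50.
L = 40, CF = 10, f = 6, h = 10.
P17 = 40 + ((15.13 − 10)/6)·10 = 40 + 8.55 = 48.55.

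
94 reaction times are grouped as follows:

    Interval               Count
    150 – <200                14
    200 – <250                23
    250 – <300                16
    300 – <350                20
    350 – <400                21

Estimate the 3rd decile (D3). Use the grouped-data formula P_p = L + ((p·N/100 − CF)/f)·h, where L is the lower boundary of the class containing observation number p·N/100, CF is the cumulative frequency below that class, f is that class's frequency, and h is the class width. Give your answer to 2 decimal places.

230.87

N = 94; target position k = 30/100 · 94 = 28.2.
Cumulative frequencies: 14, 37, 53, 73, 94.
Observation 28.2 falls in the class 200 – <250.
L = 200, CF = 14, f = 23, h = 50.
P30 = 200 + ((28.2 − 14)/23)·50 = 200 + 30.8696 = 230.87.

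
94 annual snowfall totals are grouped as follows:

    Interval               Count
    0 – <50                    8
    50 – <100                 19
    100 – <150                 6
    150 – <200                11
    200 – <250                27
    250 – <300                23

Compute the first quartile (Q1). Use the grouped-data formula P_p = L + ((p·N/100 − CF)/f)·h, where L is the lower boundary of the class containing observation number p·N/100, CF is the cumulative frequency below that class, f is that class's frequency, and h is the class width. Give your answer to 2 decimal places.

90.79

N = 94; target position k = 25/100 · 94 = 23.5.
Cumulative frequencies: 8, 27, 33, 44, 71, 94.
Observation 23.5 falls in the class 50 – <100.
L = 50, CF = 8, f = 19, h = 50.
P25 = 50 + ((23.5 − 8)/19)·50 = 50 + 40.7895 = 90.7895.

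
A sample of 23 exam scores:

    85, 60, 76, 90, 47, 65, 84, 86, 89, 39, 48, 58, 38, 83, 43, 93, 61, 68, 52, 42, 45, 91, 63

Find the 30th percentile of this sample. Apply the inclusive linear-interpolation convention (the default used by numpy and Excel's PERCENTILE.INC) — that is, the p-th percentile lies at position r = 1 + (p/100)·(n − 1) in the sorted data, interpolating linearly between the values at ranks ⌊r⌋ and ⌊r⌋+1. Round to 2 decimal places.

50.40

Sorted: 38, 39, 42, 43, 45, 47, 48, 52, 58, 60, 61, 63, 65, 68, 76, 83, 84, 85, 86, 89, 90, 91, 93.
n = 23.
r = 1 + (30/100)·(23 − 1) = 1 + 6.6 = 7.6.
Rank 7 is 48 and rank 8 is 52.
Interpolate: 48 + 0.6·(52 − 48) = 48 + 0.6·4 = 50.4.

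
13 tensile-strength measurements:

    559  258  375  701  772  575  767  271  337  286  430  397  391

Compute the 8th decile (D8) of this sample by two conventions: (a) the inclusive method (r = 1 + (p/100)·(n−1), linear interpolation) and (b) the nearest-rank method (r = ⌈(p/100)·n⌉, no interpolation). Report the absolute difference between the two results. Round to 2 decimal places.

50.40

Sorted: 258, 271, 286, 337, 375, 391, 397, 430, 559, 575, 701, 767, 772.
n = 13.
(a) r = 10.6; between ranks 10 (575) and 11 (701): 650.6.
(b) the nearest-rank method: rank 11 → 701.
|650.6 − 701| = 50.4.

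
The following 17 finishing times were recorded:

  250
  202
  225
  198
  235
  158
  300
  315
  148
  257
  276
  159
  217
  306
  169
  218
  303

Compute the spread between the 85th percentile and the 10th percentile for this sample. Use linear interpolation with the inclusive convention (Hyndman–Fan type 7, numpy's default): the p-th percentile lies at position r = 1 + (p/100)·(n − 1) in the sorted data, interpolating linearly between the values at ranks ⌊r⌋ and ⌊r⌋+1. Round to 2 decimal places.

143.20

Sorted: 148, 158, 159, 169, 198, 202, 217, 218, 225, 235, 250, 257, 276, 300, 303, 306, 315.
n = 17.
P10: r = 2.6; ranks 2–3 are 158, 159; interpolating gives 158.6.
P85: r = 14.6; ranks 14–15 are 300, 303; interpolating gives 301.8.
Difference: 301.8 − 158.6 = 143.2.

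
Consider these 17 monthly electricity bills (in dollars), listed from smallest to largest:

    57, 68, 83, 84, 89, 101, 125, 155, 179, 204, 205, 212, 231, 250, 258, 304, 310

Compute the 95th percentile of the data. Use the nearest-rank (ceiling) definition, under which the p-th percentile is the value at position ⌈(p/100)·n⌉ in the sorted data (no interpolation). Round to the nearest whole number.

310

n = 17.
Position = ⌈95/100 · 17⌉ = ⌈16.15⌉ = 17.
The value at rank 17 is 310.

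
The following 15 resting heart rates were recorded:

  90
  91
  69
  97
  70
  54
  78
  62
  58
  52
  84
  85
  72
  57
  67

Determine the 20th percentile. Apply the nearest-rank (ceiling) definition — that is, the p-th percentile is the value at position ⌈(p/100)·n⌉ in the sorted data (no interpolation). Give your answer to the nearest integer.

Sorted: 52, 54, 57, 58, 62, 67, 69, 70, 72, 78, 84, 85, 90, 91, 97.
n = 15.
Position = ⌈20/100 · 15⌉ = ⌈3⌉ = 3.
The value at rank 3 is 57.

57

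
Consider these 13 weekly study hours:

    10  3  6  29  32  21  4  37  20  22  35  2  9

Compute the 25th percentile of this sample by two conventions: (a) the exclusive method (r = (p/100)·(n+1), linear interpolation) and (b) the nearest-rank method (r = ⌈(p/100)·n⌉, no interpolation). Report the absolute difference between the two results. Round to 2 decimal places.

1.00

Sorted: 2, 3, 4, 6, 9, 10, 20, 21, 22, 29, 32, 35, 37.
n = 13.
(a) r = 3.5; between ranks 3 (4) and 4 (6): 5.
(b) the nearest-rank method: rank 4 → 6.
|5 − 6| = 1.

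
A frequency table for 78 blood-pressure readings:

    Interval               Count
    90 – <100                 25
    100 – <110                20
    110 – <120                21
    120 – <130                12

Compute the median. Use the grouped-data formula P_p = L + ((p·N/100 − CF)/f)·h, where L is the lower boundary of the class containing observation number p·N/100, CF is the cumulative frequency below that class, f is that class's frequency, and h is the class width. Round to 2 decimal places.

N = 78; target position k = 50/100 · 78 = 39.
Cumulative frequencies: 25, 45, 66, 78.
Observation 39 falls in the class 100 – <110.
L = 100, CF = 25, f = 20, h = 10.
P50 = 100 + ((39 − 25)/20)·10 = 100 + 7 = 107.

107.00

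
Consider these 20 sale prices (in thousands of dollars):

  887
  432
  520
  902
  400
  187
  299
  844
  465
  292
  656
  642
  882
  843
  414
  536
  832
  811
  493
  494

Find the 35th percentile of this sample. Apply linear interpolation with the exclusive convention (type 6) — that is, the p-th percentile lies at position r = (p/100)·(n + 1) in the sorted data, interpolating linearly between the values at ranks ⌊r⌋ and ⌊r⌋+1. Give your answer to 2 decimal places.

Sorted: 187, 292, 299, 400, 414, 432, 465, 493, 494, 520, 536, 642, 656, 811, 832, 843, 844, 882, 887, 902.
n = 20.
r = (35/100)·(20 + 1) = 7.35.
Rank 7 is 465 and rank 8 is 493.
Interpolate: 465 + 0.35·(493 − 465) = 465 + 0.35·28 = 474.8.

474.80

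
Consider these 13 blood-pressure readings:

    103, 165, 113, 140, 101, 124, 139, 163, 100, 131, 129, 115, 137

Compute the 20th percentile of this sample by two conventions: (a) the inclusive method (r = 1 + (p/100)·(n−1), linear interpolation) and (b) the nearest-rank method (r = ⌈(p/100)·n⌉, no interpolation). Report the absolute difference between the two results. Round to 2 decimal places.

Sorted: 100, 101, 103, 113, 115, 124, 129, 131, 137, 139, 140, 163, 165.
n = 13.
(a) r = 3.4; between ranks 3 (103) and 4 (113): 107.
(b) the nearest-rank method: rank 3 → 103.
|107 − 103| = 4.

4.00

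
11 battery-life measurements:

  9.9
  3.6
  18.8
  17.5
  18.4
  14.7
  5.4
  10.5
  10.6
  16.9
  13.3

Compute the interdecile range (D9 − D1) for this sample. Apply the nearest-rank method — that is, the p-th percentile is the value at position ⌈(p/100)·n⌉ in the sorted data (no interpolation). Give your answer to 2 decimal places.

Sorted: 3.6, 5.4, 9.9, 10.5, 10.6, 13.3, 14.7, 16.9, 17.5, 18.4, 18.8.
n = 11.
P10: rank ⌈10/100·11⌉ = 2 → 5.4.
P90: rank ⌈90/100·11⌉ = 10 → 18.4.
Difference: 18.4 − 5.4 = 13.

13.00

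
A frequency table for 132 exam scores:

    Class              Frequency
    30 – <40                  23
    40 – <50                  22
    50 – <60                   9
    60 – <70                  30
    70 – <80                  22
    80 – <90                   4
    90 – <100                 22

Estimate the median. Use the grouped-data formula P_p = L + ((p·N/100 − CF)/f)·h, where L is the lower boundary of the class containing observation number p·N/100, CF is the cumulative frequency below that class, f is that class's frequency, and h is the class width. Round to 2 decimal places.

N = 132; target position k = 50/100 · 132 = 66.
Cumulative frequencies: 23, 45, 54, 84, 106, 110, 132.
Observation 66 falls in the class 60 – <70.
L = 60, CF = 54, f = 30, h = 10.
P50 = 60 + ((66 − 54)/30)·10 = 60 + 4 = 64.

64.00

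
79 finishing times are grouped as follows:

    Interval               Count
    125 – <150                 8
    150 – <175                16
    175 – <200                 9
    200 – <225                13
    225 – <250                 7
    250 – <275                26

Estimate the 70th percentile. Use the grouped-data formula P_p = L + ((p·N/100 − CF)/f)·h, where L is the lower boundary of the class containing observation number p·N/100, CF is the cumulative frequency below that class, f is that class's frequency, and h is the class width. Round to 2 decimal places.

N = 79; target position k = 70/100 · 79 = 55.3.
Cumulative frequencies: 8, 24, 33, 46, 53, 79.
Observation 55.3 falls in the class 250 – <275.
L = 250, CF = 53, f = 26, h = 25.
P70 = 250 + ((55.3 − 53)/26)·25 = 250 + 2.21154 = 252.212.

252.21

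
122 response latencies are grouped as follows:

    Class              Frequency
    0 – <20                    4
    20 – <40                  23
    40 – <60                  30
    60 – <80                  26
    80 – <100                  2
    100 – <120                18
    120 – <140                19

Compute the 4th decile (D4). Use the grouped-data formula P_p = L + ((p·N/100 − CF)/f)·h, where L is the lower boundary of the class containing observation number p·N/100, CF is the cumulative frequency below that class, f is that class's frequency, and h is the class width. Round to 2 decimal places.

54.53

N = 122; target position k = 40/100 · 122 = 48.8.
Cumulative frequencies: 4, 27, 57, 83, 85, 103, 122.
Observation 48.8 falls in the class 40 – <60.
L = 40, CF = 27, f = 30, h = 20.
P40 = 40 + ((48.8 − 27)/30)·20 = 40 + 14.5333 = 54.5333.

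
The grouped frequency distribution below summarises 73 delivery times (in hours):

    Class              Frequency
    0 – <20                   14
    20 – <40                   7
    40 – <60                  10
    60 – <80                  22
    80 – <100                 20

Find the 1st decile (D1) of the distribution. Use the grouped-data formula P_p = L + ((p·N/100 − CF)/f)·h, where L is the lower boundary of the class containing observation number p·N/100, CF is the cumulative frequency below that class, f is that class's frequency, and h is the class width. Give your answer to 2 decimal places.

N = 73; target position k = 10/100 · 73 = 7.3.
Cumulative frequencies: 14, 21, 31, 53, 73.
Observation 7.3 falls in the class 0 – <20.
L = 0, CF = 0, f = 14, h = 20.
P10 = 0 + ((7.3 − 0)/14)·20 = 0 + 10.4286 = 10.4286.

10.43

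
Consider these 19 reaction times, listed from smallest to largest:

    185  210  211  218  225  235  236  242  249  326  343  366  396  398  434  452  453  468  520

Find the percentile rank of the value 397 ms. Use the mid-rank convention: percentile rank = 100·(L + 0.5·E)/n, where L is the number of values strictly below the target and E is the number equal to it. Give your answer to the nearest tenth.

Count below 397: L = 13; count equal: E = 0; n = 19.
Percentile rank = 100·(13 + 0.5·0)/19 = 100·13/19 = 68.42.

68.4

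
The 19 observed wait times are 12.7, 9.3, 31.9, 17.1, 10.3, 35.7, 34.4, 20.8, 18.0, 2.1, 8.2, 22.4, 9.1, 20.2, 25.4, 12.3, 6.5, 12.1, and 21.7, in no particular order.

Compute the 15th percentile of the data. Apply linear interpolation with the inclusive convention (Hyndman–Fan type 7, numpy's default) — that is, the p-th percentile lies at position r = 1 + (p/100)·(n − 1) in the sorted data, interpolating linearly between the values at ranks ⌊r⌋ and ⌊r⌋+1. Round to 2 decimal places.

Sorted: 2.1, 6.5, 8.2, 9.1, 9.3, 10.3, 12.1, 12.3, 12.7, 17.1, 18.0, 20.2, 20.8, 21.7, 22.4, 25.4, 31.9, 34.4, 35.7.
n = 19.
r = 1 + (15/100)·(19 − 1) = 1 + 2.7 = 3.7.
Rank 3 is 8.2 and rank 4 is 9.1.
Interpolate: 8.2 + 0.7·(9.1 − 8.2) = 8.2 + 0.7·0.9 = 8.83.

8.83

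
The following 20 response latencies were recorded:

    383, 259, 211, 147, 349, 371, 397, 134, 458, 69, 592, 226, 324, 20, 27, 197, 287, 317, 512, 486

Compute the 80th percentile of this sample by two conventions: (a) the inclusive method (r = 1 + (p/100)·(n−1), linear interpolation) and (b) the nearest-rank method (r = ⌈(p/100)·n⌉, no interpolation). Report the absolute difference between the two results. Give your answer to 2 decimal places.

Sorted: 20, 27, 69, 134, 147, 197, 211, 226, 259, 287, 317, 324, 349, 371, 383, 397, 458, 486, 512, 592.
n = 20.
(a) r = 16.2; between ranks 16 (397) and 17 (458): 409.2.
(b) the nearest-rank method: rank 16 → 397.
|409.2 − 397| = 12.2.

12.20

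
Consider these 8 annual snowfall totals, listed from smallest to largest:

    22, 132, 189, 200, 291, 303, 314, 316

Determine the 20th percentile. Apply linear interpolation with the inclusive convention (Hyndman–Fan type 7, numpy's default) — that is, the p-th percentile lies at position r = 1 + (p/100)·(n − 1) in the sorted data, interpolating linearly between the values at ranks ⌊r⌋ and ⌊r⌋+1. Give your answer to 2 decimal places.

154.80

n = 8.
r = 1 + (20/100)·(8 − 1) = 1 + 1.4 = 2.4.
Rank 2 is 132 and rank 3 is 189.
Interpolate: 132 + 0.4·(189 − 132) = 132 + 0.4·57 = 154.8.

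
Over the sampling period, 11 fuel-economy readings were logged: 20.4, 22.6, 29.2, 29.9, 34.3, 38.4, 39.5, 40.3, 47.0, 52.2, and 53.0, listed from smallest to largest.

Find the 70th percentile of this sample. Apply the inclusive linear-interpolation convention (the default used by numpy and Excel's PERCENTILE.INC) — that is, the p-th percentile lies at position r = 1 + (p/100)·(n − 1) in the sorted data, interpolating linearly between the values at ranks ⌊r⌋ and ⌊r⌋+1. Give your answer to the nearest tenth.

40.3

n = 11.
r = 1 + (70/100)·(11 − 1) = 1 + 7 = 8.
r is an integer, so P70 is the value at rank 8: 40.3.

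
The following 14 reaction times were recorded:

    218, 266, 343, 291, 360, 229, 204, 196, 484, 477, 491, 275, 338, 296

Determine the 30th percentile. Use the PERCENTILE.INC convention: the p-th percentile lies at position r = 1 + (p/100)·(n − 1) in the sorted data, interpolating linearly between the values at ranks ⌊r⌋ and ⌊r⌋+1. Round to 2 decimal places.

Sorted: 196, 204, 218, 229, 266, 275, 291, 296, 338, 343, 360, 477, 484, 491.
n = 14.
r = 1 + (30/100)·(14 − 1) = 1 + 3.9 = 4.9.
Rank 4 is 229 and rank 5 is 266.
Interpolate: 229 + 0.9·(266 − 229) = 229 + 0.9·37 = 262.3.

262.30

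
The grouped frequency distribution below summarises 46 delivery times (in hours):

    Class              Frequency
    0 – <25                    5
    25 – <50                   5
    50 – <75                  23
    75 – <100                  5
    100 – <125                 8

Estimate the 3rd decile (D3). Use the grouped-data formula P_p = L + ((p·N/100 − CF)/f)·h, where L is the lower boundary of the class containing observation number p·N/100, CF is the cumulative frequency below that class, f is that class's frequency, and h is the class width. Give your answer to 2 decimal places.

N = 46; target position k = 30/100 · 46 = 13.8.
Cumulative frequencies: 5, 10, 33, 38, 46.
Observation 13.8 falls in the class 50 – <75.
L = 50, CF = 10, f = 23, h = 25.
P30 = 50 + ((13.8 − 10)/23)·25 = 50 + 4.13043 = 54.1304.

54.13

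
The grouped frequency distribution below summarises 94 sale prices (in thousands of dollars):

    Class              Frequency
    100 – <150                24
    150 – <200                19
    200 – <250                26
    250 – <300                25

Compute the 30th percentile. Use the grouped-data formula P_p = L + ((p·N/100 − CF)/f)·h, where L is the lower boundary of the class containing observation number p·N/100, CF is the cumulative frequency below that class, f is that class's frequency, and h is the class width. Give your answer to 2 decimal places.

N = 94; target position k = 30/100 · 94 = 28.2.
Cumulative frequencies: 24, 43, 69, 94.
Observation 28.2 falls in the class 150 – <200.
L = 150, CF = 24, f = 19, h = 50.
P30 = 150 + ((28.2 − 24)/19)·50 = 150 + 11.0526 = 161.053.

161.05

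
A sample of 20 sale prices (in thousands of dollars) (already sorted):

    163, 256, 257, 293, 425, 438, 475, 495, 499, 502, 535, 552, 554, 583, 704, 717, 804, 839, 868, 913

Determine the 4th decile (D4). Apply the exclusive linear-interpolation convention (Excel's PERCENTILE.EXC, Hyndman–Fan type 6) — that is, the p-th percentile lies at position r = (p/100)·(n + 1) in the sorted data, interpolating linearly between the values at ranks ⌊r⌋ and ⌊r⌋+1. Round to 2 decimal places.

496.60

n = 20.
r = (40/100)·(20 + 1) = 8.4.
Rank 8 is 495 and rank 9 is 499.
Interpolate: 495 + 0.4·(499 − 495) = 495 + 0.4·4 = 496.6.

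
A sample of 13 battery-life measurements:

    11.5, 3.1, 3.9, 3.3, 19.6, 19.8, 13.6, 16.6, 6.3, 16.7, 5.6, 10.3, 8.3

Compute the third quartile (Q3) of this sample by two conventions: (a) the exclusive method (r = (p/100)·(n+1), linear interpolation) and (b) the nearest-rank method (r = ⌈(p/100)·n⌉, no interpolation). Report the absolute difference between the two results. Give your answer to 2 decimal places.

0.05

Sorted: 3.1, 3.3, 3.9, 5.6, 6.3, 8.3, 10.3, 11.5, 13.6, 16.6, 16.7, 19.6, 19.8.
n = 13.
(a) r = 10.5; between ranks 10 (16.6) and 11 (16.7): 16.65.
(b) the nearest-rank method: rank 10 → 16.6.
|16.65 − 16.6| = 0.05.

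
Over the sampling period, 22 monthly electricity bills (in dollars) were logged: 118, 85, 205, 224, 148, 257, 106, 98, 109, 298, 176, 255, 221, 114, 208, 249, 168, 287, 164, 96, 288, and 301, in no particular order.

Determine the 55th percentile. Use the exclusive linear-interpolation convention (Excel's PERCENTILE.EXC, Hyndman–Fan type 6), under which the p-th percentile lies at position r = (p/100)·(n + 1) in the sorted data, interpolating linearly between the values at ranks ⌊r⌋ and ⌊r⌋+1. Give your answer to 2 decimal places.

Sorted: 85, 96, 98, 106, 109, 114, 118, 148, 164, 168, 176, 205, 208, 221, 224, 249, 255, 257, 287, 288, 298, 301.
n = 22.
r = (55/100)·(22 + 1) = 12.65.
Rank 12 is 205 and rank 13 is 208.
Interpolate: 205 + 0.65·(208 − 205) = 205 + 0.65·3 = 206.95.

206.95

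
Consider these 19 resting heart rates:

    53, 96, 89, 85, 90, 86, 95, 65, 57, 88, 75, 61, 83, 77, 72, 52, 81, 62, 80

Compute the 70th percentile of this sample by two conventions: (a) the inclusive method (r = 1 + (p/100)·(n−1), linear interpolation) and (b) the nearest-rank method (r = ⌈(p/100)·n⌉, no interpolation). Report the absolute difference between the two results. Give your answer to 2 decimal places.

Sorted: 52, 53, 57, 61, 62, 65, 72, 75, 77, 80, 81, 83, 85, 86, 88, 89, 90, 95, 96.
n = 19.
(a) r = 13.6; between ranks 13 (85) and 14 (86): 85.6.
(b) the nearest-rank method: rank 14 → 86.
|85.6 − 86| = 0.4.

0.40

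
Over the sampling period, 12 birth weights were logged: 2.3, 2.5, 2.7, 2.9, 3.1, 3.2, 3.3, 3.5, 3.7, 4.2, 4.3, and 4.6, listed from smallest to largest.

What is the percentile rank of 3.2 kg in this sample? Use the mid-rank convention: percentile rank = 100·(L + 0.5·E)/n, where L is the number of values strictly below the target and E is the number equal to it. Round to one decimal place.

45.8

Count below 3.2: L = 5; count equal: E = 1; n = 12.
Percentile rank = 100·(5 + 0.5·1)/12 = 100·5.5/12 = 45.83.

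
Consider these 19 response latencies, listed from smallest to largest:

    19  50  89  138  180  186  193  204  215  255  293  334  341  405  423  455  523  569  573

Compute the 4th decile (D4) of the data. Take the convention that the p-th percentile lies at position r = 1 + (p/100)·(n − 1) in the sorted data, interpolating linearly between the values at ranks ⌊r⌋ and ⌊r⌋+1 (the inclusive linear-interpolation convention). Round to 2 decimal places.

206.20

n = 19.
r = 1 + (40/100)·(19 − 1) = 1 + 7.2 = 8.2.
Rank 8 is 204 and rank 9 is 215.
Interpolate: 204 + 0.2·(215 − 204) = 204 + 0.2·11 = 206.2.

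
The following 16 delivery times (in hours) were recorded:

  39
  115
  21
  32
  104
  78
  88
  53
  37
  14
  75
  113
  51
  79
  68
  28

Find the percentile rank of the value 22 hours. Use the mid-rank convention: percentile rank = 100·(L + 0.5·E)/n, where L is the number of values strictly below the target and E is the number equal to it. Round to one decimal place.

Sorted: 14, 21, 28, 32, 37, 39, 51, 53, 68, 75, 78, 79, 88, 104, 113, 115.
Count below 22: L = 2; count equal: E = 0; n = 16.
Percentile rank = 100·(2 + 0.5·0)/16 = 100·2/16 = 12.5.

12.5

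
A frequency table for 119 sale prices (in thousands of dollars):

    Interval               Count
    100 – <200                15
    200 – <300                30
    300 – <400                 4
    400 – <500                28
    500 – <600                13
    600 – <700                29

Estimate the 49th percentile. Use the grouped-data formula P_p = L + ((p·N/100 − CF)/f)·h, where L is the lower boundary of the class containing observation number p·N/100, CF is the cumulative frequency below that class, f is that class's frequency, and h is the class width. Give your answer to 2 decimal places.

433.25

N = 119; target position k = 49/100 · 119 = 58.31.
Cumulative frequencies: 15, 45, 49, 77, 90, 119.
Observation 58.31 falls in the class 400 – <500.
L = 400, CF = 49, f = 28, h = 100.
P49 = 400 + ((58.31 − 49)/28)·100 = 400 + 33.25 = 433.25.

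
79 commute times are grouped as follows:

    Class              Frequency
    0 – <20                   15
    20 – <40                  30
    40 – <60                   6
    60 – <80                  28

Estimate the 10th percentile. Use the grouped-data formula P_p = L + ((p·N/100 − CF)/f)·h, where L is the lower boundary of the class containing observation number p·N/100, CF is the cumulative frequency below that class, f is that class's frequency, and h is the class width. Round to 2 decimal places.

10.53

N = 79; target position k = 10/100 · 79 = 7.9.
Cumulative frequencies: 15, 45, 51, 79.
Observation 7.9 falls in the class 0 – <20.
L = 0, CF = 0, f = 15, h = 20.
P10 = 0 + ((7.9 − 0)/15)·20 = 0 + 10.5333 = 10.5333.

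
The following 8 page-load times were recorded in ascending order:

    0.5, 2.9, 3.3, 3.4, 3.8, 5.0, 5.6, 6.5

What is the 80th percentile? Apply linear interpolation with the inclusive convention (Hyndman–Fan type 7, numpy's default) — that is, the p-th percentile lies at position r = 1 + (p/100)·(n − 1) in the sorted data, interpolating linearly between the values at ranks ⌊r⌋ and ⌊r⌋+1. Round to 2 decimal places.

5.36

n = 8.
r = 1 + (80/100)·(8 − 1) = 1 + 5.6 = 6.6.
Rank 6 is 5.0 and rank 7 is 5.6.
Interpolate: 5.0 + 0.6·(5.6 − 5.0) = 5.0 + 0.6·0.6 = 5.36.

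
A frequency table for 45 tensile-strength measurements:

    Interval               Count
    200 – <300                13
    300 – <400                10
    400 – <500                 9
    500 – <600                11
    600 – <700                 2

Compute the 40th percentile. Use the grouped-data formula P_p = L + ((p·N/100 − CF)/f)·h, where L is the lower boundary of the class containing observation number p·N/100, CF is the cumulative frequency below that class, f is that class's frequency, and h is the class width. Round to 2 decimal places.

350.00

N = 45; target position k = 40/100 · 45 = 18.
Cumulative frequencies: 13, 23, 32, 43, 45.
Observation 18 falls in the class 300 – <400.
L = 300, CF = 13, f = 10, h = 100.
P40 = 300 + ((18 − 13)/10)·100 = 300 + 50 = 350.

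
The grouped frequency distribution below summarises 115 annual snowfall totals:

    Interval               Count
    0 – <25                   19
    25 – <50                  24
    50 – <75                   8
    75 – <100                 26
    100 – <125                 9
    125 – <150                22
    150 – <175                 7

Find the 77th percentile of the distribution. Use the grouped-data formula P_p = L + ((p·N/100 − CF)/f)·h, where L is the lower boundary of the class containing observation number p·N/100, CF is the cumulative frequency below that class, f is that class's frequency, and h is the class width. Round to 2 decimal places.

N = 115; target position k = 77/100 · 115 = 88.55.
Cumulative frequencies: 19, 43, 51, 77, 86, 108, 115.
Observation 88.55 falls in the class 125 – <150.
L = 125, CF = 86, f = 22, h = 25.
P77 = 125 + ((88.55 − 86)/22)·25 = 125 + 2.89773 = 127.898.

127.90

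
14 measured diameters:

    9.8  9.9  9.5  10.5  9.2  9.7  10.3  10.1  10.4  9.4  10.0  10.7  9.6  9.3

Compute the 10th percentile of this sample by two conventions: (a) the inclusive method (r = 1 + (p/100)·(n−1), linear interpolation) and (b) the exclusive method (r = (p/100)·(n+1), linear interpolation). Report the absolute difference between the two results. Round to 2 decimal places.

Sorted: 9.2, 9.3, 9.4, 9.5, 9.6, 9.7, 9.8, 9.9, 10.0, 10.1, 10.3, 10.4, 10.5, 10.7.
n = 14.
(a) r = 2.3; between ranks 2 (9.3) and 3 (9.4): 9.33.
(b) r = 1.5; between ranks 1 (9.2) and 2 (9.3): 9.25.
|9.33 − 9.25| = 0.08.

0.08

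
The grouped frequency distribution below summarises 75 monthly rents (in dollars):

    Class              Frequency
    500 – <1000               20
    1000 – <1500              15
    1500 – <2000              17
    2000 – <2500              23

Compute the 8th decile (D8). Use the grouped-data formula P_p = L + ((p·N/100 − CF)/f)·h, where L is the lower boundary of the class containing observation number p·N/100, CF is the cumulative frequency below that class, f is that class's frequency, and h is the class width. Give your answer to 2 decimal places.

2173.91

N = 75; target position k = 80/100 · 75 = 60.
Cumulative frequencies: 20, 35, 52, 75.
Observation 60 falls in the class 2000 – <2500.
L = 2000, CF = 52, f = 23, h = 500.
P80 = 2000 + ((60 − 52)/23)·500 = 2000 + 173.913 = 2173.91.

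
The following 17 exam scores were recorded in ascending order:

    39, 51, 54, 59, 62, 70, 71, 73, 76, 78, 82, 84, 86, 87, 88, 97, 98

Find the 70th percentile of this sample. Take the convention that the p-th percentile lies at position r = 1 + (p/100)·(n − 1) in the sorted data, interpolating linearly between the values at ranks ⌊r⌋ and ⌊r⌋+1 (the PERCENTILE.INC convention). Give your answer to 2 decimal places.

84.40

n = 17.
r = 1 + (70/100)·(17 − 1) = 1 + 11.2 = 12.2.
Rank 12 is 84 and rank 13 is 86.
Interpolate: 84 + 0.2·(86 − 84) = 84 + 0.2·2 = 84.4.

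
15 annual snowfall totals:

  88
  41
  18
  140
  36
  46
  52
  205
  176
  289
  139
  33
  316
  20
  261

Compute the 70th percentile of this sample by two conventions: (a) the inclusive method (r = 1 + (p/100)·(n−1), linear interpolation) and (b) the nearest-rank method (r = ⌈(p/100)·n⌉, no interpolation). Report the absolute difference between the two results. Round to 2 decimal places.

Sorted: 18, 20, 33, 36, 41, 46, 52, 88, 139, 140, 176, 205, 261, 289, 316.
n = 15.
(a) r = 10.8; between ranks 10 (140) and 11 (176): 168.8.
(b) the nearest-rank method: rank 11 → 176.
|168.8 − 176| = 7.2.

7.20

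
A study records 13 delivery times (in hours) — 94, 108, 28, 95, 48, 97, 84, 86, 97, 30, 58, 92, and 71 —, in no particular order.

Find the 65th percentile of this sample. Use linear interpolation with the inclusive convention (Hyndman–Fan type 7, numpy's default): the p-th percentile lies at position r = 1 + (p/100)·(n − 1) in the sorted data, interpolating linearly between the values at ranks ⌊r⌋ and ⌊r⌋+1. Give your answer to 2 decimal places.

93.60

Sorted: 28, 30, 48, 58, 71, 84, 86, 92, 94, 95, 97, 97, 108.
n = 13.
r = 1 + (65/100)·(13 − 1) = 1 + 7.8 = 8.8.
Rank 8 is 92 and rank 9 is 94.
Interpolate: 92 + 0.8·(94 − 92) = 92 + 0.8·2 = 93.6.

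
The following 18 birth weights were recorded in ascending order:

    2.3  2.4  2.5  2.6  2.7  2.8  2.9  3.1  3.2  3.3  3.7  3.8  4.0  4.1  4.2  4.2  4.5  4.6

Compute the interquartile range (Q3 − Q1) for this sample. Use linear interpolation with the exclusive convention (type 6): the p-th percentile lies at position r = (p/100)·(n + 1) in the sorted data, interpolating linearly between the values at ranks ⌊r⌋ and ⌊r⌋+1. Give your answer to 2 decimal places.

1.45

n = 18.
P25: r = 4.75; ranks 4–5 are 2.6, 2.7; interpolating gives 2.675.
P75: r = 14.25; ranks 14–15 are 4.1, 4.2; interpolating gives 4.125.
Difference: 4.125 − 2.675 = 1.45.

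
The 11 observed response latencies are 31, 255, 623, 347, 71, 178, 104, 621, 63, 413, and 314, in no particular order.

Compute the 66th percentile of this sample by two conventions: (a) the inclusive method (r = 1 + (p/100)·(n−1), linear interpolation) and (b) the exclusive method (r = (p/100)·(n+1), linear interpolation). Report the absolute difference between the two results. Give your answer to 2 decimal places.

Sorted: 31, 63, 71, 104, 178, 255, 314, 347, 413, 621, 623.
n = 11.
(a) r = 7.6; between ranks 7 (314) and 8 (347): 333.8.
(b) r = 7.92; between ranks 7 (314) and 8 (347): 344.36.
|333.8 − 344.36| = 10.56.

10.56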